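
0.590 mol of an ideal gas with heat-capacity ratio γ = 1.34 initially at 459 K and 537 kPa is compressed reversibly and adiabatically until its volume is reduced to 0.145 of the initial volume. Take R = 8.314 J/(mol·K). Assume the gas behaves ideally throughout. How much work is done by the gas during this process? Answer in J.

-6150 J

V₁ = nRT₁/P₁ = 0.590×8.314×459/537 = 4.19 L.
Adiabatic: TV^(γ−1) = const ⇒ T₂ = 459×(6.90)^0.340 = 885 K; PV^γ = const ⇒ P₂ = 7140 kPa.
ΔU = nCvΔT = 0.590×24.5×(885−459) = 6150 J.
Q = 0 for an adiabatic process, so W = −ΔU = -6150 J.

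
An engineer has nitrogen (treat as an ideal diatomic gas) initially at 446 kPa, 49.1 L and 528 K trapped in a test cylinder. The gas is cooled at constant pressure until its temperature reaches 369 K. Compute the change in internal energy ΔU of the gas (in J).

n = P₁V₁/(RT₁) = 446×49.1/(8.314×528) = 4.99 mol.
Isobaric: P stays 446 kPa; V/T = const ⇒ T₂ = 369 K, V₂ = 34.3 L.
For an ideal gas ΔU = nCvΔT with Cv = (5/2)R = 20.8 J/(mol·K).
ΔU = 4.99×20.8×(369−528) = -16500 J.

-16500 J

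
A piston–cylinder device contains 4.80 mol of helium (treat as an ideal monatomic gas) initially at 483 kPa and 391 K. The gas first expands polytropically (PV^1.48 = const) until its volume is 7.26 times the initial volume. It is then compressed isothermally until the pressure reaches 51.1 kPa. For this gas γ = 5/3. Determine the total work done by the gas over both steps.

15800 J

V₁ = nRT₁/P₁ = 4.80×8.314×391/483 = 32.3 L.
Step 1 — Polytropic n=1.48: T₂ = T₁(V₁/V₂)^(n−1) = 391×(0.138)^0.48 = 151 K; P₂ = P₁(V₁/V₂)^n = 25.7 kPa.
W = (P₁V₁−P₂V₂)/(n−1) = (483×32.3−25.7×235)/0.48 = 20000 J.
ΔU = nCvΔT = 4.80×12.5×(151−391) = -14400 J.
Q = ΔU + W = 5590 J.
State after step 1: P = 25.7 kPa, V = 235 L, T = 151 K.
Step 2 — Isothermal: T stays 151 K; PV = const ⇒ V₂ = 118 L, P₂ = 51.1 kPa.
ΔU = 0 (ideal gas, T constant).
W = nRT ln(V₂/V₁) = 4.80×8.314×151×ln(0.503) = -4140 J.
Q = ΔU + W = -4140 J.
Net over both steps: W = 15800 J, Q = 1440 J, ΔU = -14400 J.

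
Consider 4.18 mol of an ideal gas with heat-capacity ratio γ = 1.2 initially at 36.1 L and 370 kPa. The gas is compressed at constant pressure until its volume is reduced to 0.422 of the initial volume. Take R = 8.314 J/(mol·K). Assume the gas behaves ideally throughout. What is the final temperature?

162 K

T₁ = P₁V₁/(nR) = 370×36.1/(4.18×8.314) = 384 K.
Isobaric: P stays 370 kPa; V/T = const ⇒ T₂ = 162 K, V₂ = 15.2 L.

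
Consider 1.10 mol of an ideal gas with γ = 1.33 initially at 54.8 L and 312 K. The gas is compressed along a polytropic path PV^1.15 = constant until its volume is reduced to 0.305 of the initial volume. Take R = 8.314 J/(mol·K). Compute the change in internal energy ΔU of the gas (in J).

1690 J

P₁ = nRT₁/V₁ = 1.10×8.314×312/54.8 = 52.1 kPa.
Polytropic n=1.15: T₂ = T₁(V₁/V₂)^(n−1) = 312×(3.28)^0.15 = 373 K; P₂ = P₁(V₁/V₂)^n = 204 kPa.
For an ideal gas ΔU = nCvΔT with Cv = R/(γ−1) = 25.2 J/(mol·K).
ΔU = 1.10×25.2×(373−312) = 1690 J.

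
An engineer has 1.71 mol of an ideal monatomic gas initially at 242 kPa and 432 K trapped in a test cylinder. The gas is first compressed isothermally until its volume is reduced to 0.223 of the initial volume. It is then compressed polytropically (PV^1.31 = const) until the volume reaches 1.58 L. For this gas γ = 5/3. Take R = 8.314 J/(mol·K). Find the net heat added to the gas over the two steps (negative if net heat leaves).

V₁ = nRT₁/P₁ = 1.71×8.314×432/242 = 25.4 L.
Step 1 — Isothermal: T stays 432 K; PV = const ⇒ V₂ = 5.66 L, P₂ = 1090 kPa.
ΔU = 0 (ideal gas, T constant).
W = nRT ln(V₂/V₁) = 1.71×8.314×432×ln(0.223) = -9220 J.
Q = ΔU + W = -9220 J.
State after step 1: P = 1090 kPa, V = 5.66 L, T = 432 K.
Step 2 — Polytropic n=1.31: T₂ = T₁(V₁/V₂)^(n−1) = 432×(3.58)^0.31 = 642 K; P₂ = P₁(V₁/V₂)^n = 5770 kPa.
W = (P₁V₁−P₂V₂)/(n−1) = (1090×5.66−5770×1.58)/0.31 = -9610 J.
ΔU = nCvΔT = 1.71×12.5×(642−432) = 4470 J.
Q = ΔU + W = -5140 J.
Net over both steps: W = -18800 J, Q = -14400 J, ΔU = 4470 J.

-14400 J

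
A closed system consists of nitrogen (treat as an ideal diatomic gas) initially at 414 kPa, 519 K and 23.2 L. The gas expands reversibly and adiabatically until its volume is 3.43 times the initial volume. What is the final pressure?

Adiabatic: TV^(γ−1) = const ⇒ T₂ = 519×(0.292)^0.400 = 317 K; PV^γ = const ⇒ P₂ = 73.7 kPa.

73.7 kPa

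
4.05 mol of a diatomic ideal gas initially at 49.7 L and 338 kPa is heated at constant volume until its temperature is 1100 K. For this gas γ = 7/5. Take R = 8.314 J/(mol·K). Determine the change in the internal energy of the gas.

50600 J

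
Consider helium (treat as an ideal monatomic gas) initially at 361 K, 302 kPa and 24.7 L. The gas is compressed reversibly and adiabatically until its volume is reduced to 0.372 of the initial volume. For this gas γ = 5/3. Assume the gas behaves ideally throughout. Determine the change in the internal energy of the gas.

n = P₁V₁/(RT₁) = 302×24.7/(8.314×361) = 2.49 mol.
Adiabatic: TV^(γ−1) = const ⇒ T₂ = 361×(2.69)^0.667 = 698 K; PV^γ = const ⇒ P₂ = 1570 kPa.
For an ideal gas ΔU = nCvΔT with Cv = (3/2)R = 12.5 J/(mol·K).
ΔU = 2.49×12.5×(698−361) = 10400 J.

10400 J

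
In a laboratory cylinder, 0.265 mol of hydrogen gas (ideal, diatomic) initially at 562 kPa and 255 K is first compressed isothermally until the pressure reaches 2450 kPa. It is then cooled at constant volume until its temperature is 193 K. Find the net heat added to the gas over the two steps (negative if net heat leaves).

-1170 J

V₁ = nRT₁/P₁ = 0.265×8.314×255/562 = 1.00 L.
Step 1 — Isothermal: T stays 255 K; PV = const ⇒ V₂ = 0.229 L, P₂ = 2450 kPa.
ΔU = 0 (ideal gas, T constant).
W = nRT ln(V₂/V₁) = 0.265×8.314×255×ln(0.229) = -827 J.
Q = ΔU + W = -827 J.
State after step 1: P = 2450 kPa, V = 0.229 L, T = 255 K.
Step 2 — Isochoric: V stays 0.229 L; P/T = const ⇒ T₂ = 193 K, P₂ = 1850 kPa.
W = 0 (no volume change).
ΔU = nCvΔT = 0.265×20.8×(193−255) = -341 J.
Q = ΔU = -341 J.
Net over both steps: W = -827 J, Q = -1170 J, ΔU = -341 J.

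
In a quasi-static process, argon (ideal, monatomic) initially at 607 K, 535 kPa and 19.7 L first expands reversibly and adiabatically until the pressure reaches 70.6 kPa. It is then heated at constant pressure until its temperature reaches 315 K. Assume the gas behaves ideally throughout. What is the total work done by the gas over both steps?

9560 J

n = P₁V₁/(RT₁) = 535×19.7/(8.314×607) = 2.09 mol.
Step 1 — Adiabatic: T₂/T₁ = (P₂/P₁)^((γ−1)/γ) ⇒ T₂ = 607×(0.132)^0.400 = 270 K; V₂ = 66.4 L.
ΔU = nCvΔT = 2.09×12.5×(270−607) = -8780 J.
Q = 0 for an adiabatic process, so W = −ΔU = 8780 J.
State after step 1: P = 70.6 kPa, V = 66.4 L, T = 270 K.
Step 2 — Isobaric: P stays 70.6 kPa; V/T = const ⇒ T₂ = 315 K, V₂ = 77.5 L.
W = PΔV = 70.6×(77.5−66.4) kPa·L = 781 J.
ΔU = nCvΔT = 2.09×12.5×(315−270) = 1170 J.
Q = ΔU + W = nCpΔT = 1950 J.
Net over both steps: W = 9560 J, Q = 1950 J, ΔU = -7610 J.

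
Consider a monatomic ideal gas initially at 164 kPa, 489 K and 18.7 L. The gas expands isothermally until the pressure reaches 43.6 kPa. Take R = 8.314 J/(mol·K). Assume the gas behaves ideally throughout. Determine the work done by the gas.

n = P₁V₁/(RT₁) = 164×18.7/(8.314×489) = 0.754 mol.
Isothermal: T stays 489 K; PV = const ⇒ V₂ = 70.3 L, P₂ = 43.6 kPa.
W = nRT ln(V₂/V₁) = 0.754×8.314×489×ln(3.76) = 4060 J.

4060 J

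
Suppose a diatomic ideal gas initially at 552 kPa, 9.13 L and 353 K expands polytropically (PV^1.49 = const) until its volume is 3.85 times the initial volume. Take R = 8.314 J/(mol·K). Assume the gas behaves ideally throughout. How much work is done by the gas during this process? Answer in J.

4970 J

n = P₁V₁/(RT₁) = 552×9.13/(8.314×353) = 1.72 mol.
Polytropic n=1.49: T₂ = T₁(V₁/V₂)^(n−1) = 353×(0.260)^0.49 = 182 K; P₂ = P₁(V₁/V₂)^n = 74.1 kPa.
W = (P₁V₁−P₂V₂)/(n−1) = (552×9.13−74.1×35.2)/0.49 = 4970 J.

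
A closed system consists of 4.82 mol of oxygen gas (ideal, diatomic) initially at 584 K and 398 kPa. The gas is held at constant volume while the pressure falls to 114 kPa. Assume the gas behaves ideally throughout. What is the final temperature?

V₁ = nRT₁/P₁ = 4.82×8.314×584/398 = 58.8 L.
Isochoric: V stays 58.8 L; P/T = const ⇒ T₂ = 167 K, P₂ = 114 kPa.

167 K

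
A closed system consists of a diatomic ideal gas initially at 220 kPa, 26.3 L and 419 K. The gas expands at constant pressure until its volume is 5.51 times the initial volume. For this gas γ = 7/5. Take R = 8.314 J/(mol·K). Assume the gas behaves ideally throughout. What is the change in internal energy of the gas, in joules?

n = P₁V₁/(RT₁) = 220×26.3/(8.314×419) = 1.66 mol.
Isobaric: P stays 220 kPa; V/T = const ⇒ T₂ = 2310 K, V₂ = 145 L.
For an ideal gas ΔU = nCvΔT with Cv = (5/2)R = 20.8 J/(mol·K).
ΔU = 1.66×20.8×(2310−419) = 65200 J.

65200 J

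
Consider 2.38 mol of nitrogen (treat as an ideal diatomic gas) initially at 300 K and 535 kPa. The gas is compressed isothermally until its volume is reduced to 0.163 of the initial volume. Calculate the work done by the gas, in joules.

-10800 J

V₁ = nRT₁/P₁ = 2.38×8.314×300/535 = 11.1 L.
Isothermal: T stays 300 K; PV = const ⇒ V₂ = 1.81 L, P₂ = 3280 kPa.
W = nRT ln(V₂/V₁) = 2.38×8.314×300×ln(0.163) = -10800 J.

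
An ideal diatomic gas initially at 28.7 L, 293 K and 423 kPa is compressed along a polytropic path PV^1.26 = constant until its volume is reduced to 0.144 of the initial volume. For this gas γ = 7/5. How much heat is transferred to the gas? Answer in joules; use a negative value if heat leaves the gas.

n = P₁V₁/(RT₁) = 423×28.7/(8.314×293) = 4.98 mol.
Polytropic n=1.26: T₂ = T₁(V₁/V₂)^(n−1) = 293×(6.94)^0.26 = 485 K; P₂ = P₁(V₁/V₂)^n = 4860 kPa.
W = (P₁V₁−P₂V₂)/(n−1) = (423×28.7−4860×4.13)/0.26 = -30600 J.
ΔU = nCvΔT = 4.98×20.8×(485−293) = 19900 J.
Q = ΔU + W = -10700 J.

-10700 J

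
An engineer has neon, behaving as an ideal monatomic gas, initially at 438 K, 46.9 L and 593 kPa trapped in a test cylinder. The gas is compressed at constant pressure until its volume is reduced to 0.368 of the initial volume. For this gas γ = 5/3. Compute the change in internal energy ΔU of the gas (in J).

n = P₁V₁/(RT₁) = 593×46.9/(8.314×438) = 7.64 mol.
Isobaric: P stays 593 kPa; V/T = const ⇒ T₂ = 161 K, V₂ = 17.3 L.
For an ideal gas ΔU = nCvΔT with Cv = (3/2)R = 12.5 J/(mol·K).
ΔU = 7.64×12.5×(161−438) = -26400 J.

-26400 J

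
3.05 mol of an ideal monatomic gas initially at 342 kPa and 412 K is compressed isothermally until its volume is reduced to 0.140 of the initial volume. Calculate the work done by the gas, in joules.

-20500 J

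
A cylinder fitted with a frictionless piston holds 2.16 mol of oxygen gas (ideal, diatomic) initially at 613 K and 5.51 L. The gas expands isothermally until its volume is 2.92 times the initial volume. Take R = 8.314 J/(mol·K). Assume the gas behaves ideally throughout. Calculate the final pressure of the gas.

684 kPa

P₁ = nRT₁/V₁ = 2.16×8.314×613/5.51 = 2000 kPa.
Isothermal: T stays 613 K; PV = const ⇒ V₂ = 16.1 L, P₂ = 684 kPa.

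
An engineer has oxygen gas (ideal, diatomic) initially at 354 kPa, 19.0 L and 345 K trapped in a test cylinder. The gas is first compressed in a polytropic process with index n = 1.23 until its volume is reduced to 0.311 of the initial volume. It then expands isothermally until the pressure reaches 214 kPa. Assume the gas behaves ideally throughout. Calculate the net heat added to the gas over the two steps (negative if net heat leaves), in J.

n = P₁V₁/(RT₁) = 354×19.0/(8.314×345) = 2.34 mol.
Step 1 — Polytropic n=1.23: T₂ = T₁(V₁/V₂)^(n−1) = 345×(3.22)^0.23 = 451 K; P₂ = P₁(V₁/V₂)^n = 1490 kPa.
W = (P₁V₁−P₂V₂)/(n−1) = (354×19.0−1490×5.91)/0.23 = -9010 J.
ΔU = nCvΔT = 2.34×20.8×(451−345) = 5180 J.
Q = ΔU + W = -3830 J.
State after step 1: P = 1490 kPa, V = 5.91 L, T = 451 K.
Step 2 — Isothermal: T stays 451 K; PV = const ⇒ V₂ = 41.1 L, P₂ = 214 kPa.
ΔU = 0 (ideal gas, T constant).
W = nRT ln(V₂/V₁) = 2.34×8.314×451×ln(6.96) = 17100 J.
Q = ΔU + W = 17100 J.
Net over both steps: W = 8060 J, Q = 13200 J, ΔU = 5180 J.

13200 J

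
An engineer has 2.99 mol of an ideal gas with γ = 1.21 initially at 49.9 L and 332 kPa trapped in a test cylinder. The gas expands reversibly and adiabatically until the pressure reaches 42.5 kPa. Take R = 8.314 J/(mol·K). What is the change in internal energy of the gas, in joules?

T₁ = P₁V₁/(nR) = 332×49.9/(2.99×8.314) = 666 K.
Adiabatic: T₂/T₁ = (P₂/P₁)^((γ−1)/γ) ⇒ T₂ = 666×(0.128)^0.174 = 466 K; V₂ = 273 L.
For an ideal gas ΔU = nCvΔT with Cv = R/(γ−1) = 39.6 J/(mol·K).
ΔU = 2.99×39.6×(466−666) = -23700 J.

-23700 J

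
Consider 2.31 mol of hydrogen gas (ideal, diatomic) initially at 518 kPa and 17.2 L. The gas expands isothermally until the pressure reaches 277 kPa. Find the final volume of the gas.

32.2 L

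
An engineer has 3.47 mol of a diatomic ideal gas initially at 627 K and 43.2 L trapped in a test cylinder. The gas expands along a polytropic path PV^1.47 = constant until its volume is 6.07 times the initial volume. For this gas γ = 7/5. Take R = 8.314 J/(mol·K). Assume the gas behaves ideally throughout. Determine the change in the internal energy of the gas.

P₁ = nRT₁/V₁ = 3.47×8.314×627/43.2 = 419 kPa.
Polytropic n=1.47: T₂ = T₁(V₁/V₂)^(n−1) = 627×(0.165)^0.47 = 269 K; P₂ = P₁(V₁/V₂)^n = 29.6 kPa.
For an ideal gas ΔU = nCvΔT with Cv = (5/2)R = 20.8 J/(mol·K).
ΔU = 3.47×20.8×(269−627) = -25800 J.

-25800 J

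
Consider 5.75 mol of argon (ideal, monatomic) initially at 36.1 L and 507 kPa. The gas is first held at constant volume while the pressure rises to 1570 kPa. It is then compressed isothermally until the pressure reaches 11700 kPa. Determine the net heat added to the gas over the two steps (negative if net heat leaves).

-56300 J

T₁ = P₁V₁/(nR) = 507×36.1/(5.75×8.314) = 383 K.
Step 1 — Isochoric: V stays 36.1 L; P/T = const ⇒ T₂ = 1190 K, P₂ = 1570 kPa.
W = 0 (no volume change).
ΔU = nCvΔT = 5.75×12.5×(1190−383) = 57600 J.
Q = ΔU = 57600 J.
State after step 1: P = 1570 kPa, V = 36.1 L, T = 1190 K.
Step 2 — Isothermal: T stays 1190 K; PV = const ⇒ V₂ = 4.84 L, P₂ = 11700 kPa.
ΔU = 0 (ideal gas, T constant).
W = nRT ln(V₂/V₁) = 5.75×8.314×1190×ln(0.134) = -114000 J.
Q = ΔU + W = -114000 J.
Net over both steps: W = -114000 J, Q = -56300 J, ΔU = 57600 J.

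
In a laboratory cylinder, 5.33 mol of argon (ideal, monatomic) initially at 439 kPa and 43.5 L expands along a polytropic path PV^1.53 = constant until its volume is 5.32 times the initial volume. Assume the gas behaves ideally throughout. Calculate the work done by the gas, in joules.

21200 J

T₁ = P₁V₁/(nR) = 439×43.5/(5.33×8.314) = 431 K.
Polytropic n=1.53: T₂ = T₁(V₁/V₂)^(n−1) = 431×(0.188)^0.53 = 178 K; P₂ = P₁(V₁/V₂)^n = 34.0 kPa.
W = (P₁V₁−P₂V₂)/(n−1) = (439×43.5−34.0×231)/0.53 = 21200 J.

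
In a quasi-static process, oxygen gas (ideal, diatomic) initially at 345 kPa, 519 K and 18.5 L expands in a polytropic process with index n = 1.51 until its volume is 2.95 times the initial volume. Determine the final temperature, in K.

299 K

Polytropic n=1.51: T₂ = T₁(V₁/V₂)^(n−1) = 519×(0.339)^0.51 = 299 K; P₂ = P₁(V₁/V₂)^n = 67.4 kPa.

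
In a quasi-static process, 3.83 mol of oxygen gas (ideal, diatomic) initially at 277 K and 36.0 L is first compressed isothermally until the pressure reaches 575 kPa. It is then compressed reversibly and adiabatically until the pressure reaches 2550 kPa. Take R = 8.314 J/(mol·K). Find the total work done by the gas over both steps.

-19200 J

P₁ = nRT₁/V₁ = 3.83×8.314×277/36.0 = 245 kPa.
Step 1 — Isothermal: T stays 277 K; PV = const ⇒ V₂ = 15.3 L, P₂ = 575 kPa.
ΔU = 0 (ideal gas, T constant).
W = nRT ln(V₂/V₁) = 3.83×8.314×277×ln(0.426) = -7520 J.
Q = ΔU + W = -7520 J.
State after step 1: P = 575 kPa, V = 15.3 L, T = 277 K.
Step 2 — Adiabatic: T₂/T₁ = (P₂/P₁)^((γ−1)/γ) ⇒ T₂ = 277×(4.43)^0.286 = 424 K; V₂ = 5.29 L.
ΔU = nCvΔT = 3.83×20.8×(424−277) = 11700 J.
Q = 0 for an adiabatic process, so W = −ΔU = -11700 J.
Net over both steps: W = -19200 J, Q = -7520 J, ΔU = 11700 J.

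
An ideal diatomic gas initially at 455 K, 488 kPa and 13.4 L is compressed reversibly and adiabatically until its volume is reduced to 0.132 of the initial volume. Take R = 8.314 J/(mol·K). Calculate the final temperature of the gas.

1020 K

Adiabatic: TV^(γ−1) = const ⇒ T₂ = 455×(7.58)^0.400 = 1020 K; PV^γ = const ⇒ P₂ = 8310 kPa.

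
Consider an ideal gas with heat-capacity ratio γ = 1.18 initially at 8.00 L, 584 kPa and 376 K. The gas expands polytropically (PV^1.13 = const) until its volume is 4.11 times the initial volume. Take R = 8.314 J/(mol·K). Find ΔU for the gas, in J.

n = P₁V₁/(RT₁) = 584×8.00/(8.314×376) = 1.49 mol.
Polytropic n=1.13: T₂ = T₁(V₁/V₂)^(n−1) = 376×(0.243)^0.13 = 313 K; P₂ = P₁(V₁/V₂)^n = 118 kPa.
For an ideal gas ΔU = nCvΔT with Cv = R/(γ−1) = 46.2 J/(mol·K).
ΔU = 1.49×46.2×(313−376) = -4360 J.

-4360 J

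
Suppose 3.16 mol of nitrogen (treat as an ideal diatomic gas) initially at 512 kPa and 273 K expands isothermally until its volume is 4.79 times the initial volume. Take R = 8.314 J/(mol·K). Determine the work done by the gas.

11200 J

V₁ = nRT₁/P₁ = 3.16×8.314×273/512 = 14.0 L.
Isothermal: T stays 273 K; PV = const ⇒ V₂ = 67.1 L, P₂ = 107 kPa.
W = nRT ln(V₂/V₁) = 3.16×8.314×273×ln(4.79) = 11200 J.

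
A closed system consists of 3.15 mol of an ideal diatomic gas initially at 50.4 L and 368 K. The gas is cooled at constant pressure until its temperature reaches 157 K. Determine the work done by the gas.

-5530 J

P₁ = nRT₁/V₁ = 3.15×8.314×368/50.4 = 191 kPa.
Isobaric: P stays 191 kPa; V/T = const ⇒ T₂ = 157 K, V₂ = 21.5 L.
W = PΔV = 191×(21.5−50.4) kPa·L = -5530 J.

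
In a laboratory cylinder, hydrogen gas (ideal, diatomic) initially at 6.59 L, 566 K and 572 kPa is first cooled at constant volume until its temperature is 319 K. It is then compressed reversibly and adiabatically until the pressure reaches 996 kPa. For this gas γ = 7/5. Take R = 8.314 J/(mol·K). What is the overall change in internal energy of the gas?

n = P₁V₁/(RT₁) = 572×6.59/(8.314×566) = 0.801 mol.
Step 1 — Isochoric: V stays 6.59 L; P/T = const ⇒ T₂ = 319 K, P₂ = 322 kPa.
W = 0 (no volume change).
ΔU = nCvΔT = 0.801×20.8×(319−566) = -4110 J.
Q = ΔU = -4110 J.
State after step 1: P = 322 kPa, V = 6.59 L, T = 319 K.
Step 2 — Adiabatic: T₂/T₁ = (P₂/P₁)^((γ−1)/γ) ⇒ T₂ = 319×(3.09)^0.286 = 440 K; V₂ = 2.94 L.
ΔU = nCvΔT = 0.801×20.8×(440−319) = 2020 J.
Q = 0 for an adiabatic process, so W = −ΔU = -2020 J.
Net over both steps: W = -2020 J, Q = -4110 J, ΔU = -2090 J.

-2090 J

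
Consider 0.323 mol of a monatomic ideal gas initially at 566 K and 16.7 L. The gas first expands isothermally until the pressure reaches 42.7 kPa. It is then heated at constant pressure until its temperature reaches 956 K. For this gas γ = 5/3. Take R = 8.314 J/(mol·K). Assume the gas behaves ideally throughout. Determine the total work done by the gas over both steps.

2200 J

P₁ = nRT₁/V₁ = 0.323×8.314×566/16.7 = 91.0 kPa.
Step 1 — Isothermal: T stays 566 K; PV = const ⇒ V₂ = 35.6 L, P₂ = 42.7 kPa.
ΔU = 0 (ideal gas, T constant).
W = nRT ln(V₂/V₁) = 0.323×8.314×566×ln(2.13) = 1150 J.
Q = ΔU + W = 1150 J.
State after step 1: P = 42.7 kPa, V = 35.6 L, T = 566 K.
Step 2 — Isobaric: P stays 42.7 kPa; V/T = const ⇒ T₂ = 956 K, V₂ = 60.1 L.
W = PΔV = 42.7×(60.1−35.6) kPa·L = 1050 J.
ΔU = nCvΔT = 0.323×12.5×(956−566) = 1570 J.
Q = ΔU + W = nCpΔT = 2620 J.
Net over both steps: W = 2200 J, Q = 3770 J, ΔU = 1570 J.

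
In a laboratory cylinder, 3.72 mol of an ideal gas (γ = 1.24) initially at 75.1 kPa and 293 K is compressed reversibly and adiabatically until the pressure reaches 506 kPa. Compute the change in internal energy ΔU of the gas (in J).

V₁ = nRT₁/P₁ = 3.72×8.314×293/75.1 = 121 L.
Adiabatic: T₂/T₁ = (P₂/P₁)^((γ−1)/γ) ⇒ T₂ = 293×(6.74)^0.194 = 424 K; V₂ = 25.9 L.
For an ideal gas ΔU = nCvΔT with Cv = R/(γ−1) = 34.6 J/(mol·K).
ΔU = 3.72×34.6×(424−293) = 16900 J.

16900 J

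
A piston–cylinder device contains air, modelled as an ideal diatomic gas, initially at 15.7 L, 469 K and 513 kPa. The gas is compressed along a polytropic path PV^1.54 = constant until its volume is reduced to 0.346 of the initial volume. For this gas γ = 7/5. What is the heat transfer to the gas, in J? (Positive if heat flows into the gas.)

4040 J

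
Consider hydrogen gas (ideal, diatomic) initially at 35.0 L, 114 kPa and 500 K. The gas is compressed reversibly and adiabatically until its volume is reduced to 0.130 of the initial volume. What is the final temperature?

Adiabatic: TV^(γ−1) = const ⇒ T₂ = 500×(7.69)^0.400 = 1130 K; PV^γ = const ⇒ P₂ = 1980 kPa.

1130 K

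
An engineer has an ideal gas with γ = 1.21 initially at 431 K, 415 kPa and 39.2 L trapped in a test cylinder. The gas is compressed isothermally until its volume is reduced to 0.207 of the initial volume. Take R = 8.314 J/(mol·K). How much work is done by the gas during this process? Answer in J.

n = P₁V₁/(RT₁) = 415×39.2/(8.314×431) = 4.54 mol.
Isothermal: T stays 431 K; PV = const ⇒ V₂ = 8.11 L, P₂ = 2000 kPa.
W = nRT ln(V₂/V₁) = 4.54×8.314×431×ln(0.207) = -25600 J.

-25600 J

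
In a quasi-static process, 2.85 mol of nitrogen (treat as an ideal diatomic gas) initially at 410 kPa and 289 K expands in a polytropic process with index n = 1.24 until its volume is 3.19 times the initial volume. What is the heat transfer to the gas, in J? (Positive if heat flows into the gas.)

V₁ = nRT₁/P₁ = 2.85×8.314×289/410 = 16.7 L.
Polytropic n=1.24: T₂ = T₁(V₁/V₂)^(n−1) = 289×(0.313)^0.24 = 219 K; P₂ = P₁(V₁/V₂)^n = 97.3 kPa.
W = (P₁V₁−P₂V₂)/(n−1) = (410×16.7−97.3×53.3)/0.24 = 6930 J.
ΔU = nCvΔT = 2.85×20.8×(219−289) = -4160 J.
Q = ΔU + W = 2770 J.

2770 J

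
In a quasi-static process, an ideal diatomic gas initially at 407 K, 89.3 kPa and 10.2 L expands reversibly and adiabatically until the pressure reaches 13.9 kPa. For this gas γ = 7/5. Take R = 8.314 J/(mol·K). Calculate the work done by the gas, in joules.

939 J

n = P₁V₁/(RT₁) = 89.3×10.2/(8.314×407) = 0.269 mol.
Adiabatic: T₂/T₁ = (P₂/P₁)^((γ−1)/γ) ⇒ T₂ = 407×(0.156)^0.286 = 239 K; V₂ = 38.5 L.
ΔU = nCvΔT = 0.269×20.8×(239−407) = -939 J.
Q = 0 for an adiabatic process, so W = −ΔU = 939 J.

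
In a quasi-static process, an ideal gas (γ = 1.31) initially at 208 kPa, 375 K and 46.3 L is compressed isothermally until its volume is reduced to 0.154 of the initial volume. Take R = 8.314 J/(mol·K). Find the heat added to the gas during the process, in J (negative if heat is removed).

n = P₁V₁/(RT₁) = 208×46.3/(8.314×375) = 3.09 mol.
Isothermal: T stays 375 K; PV = const ⇒ V₂ = 7.13 L, P₂ = 1350 kPa.
ΔU = 0 (ideal gas, T constant).
W = nRT ln(V₂/V₁) = 3.09×8.314×375×ln(0.154) = -18000 J.
Q = ΔU + W = -18000 J.

-18000 J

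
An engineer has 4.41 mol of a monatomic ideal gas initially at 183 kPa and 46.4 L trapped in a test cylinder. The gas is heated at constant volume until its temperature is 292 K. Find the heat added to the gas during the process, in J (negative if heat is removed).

T₁ = P₁V₁/(nR) = 183×46.4/(4.41×8.314) = 232 K.
Isochoric: V stays 46.4 L; P/T = const ⇒ T₂ = 292 K, P₂ = 231 kPa.
W = 0 (no volume change).
ΔU = nCvΔT = 4.41×12.5×(292−232) = 3320 J.
Q = ΔU = 3320 J.

3320 J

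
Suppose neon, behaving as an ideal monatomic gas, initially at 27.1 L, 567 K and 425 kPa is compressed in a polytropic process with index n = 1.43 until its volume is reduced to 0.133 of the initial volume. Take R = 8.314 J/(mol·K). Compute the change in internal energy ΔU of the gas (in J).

n = P₁V₁/(RT₁) = 425×27.1/(8.314×567) = 2.44 mol.
Polytropic n=1.43: T₂ = T₁(V₁/V₂)^(n−1) = 567×(7.52)^0.43 = 1350 K; P₂ = P₁(V₁/V₂)^n = 7610 kPa.
For an ideal gas ΔU = nCvΔT with Cv = (3/2)R = 12.5 J/(mol·K).
ΔU = 2.44×12.5×(1350−567) = 23900 J.

23900 J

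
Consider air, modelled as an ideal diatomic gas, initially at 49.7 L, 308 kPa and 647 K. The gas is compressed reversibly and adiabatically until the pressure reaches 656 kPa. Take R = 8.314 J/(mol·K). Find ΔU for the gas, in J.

9230 J

n = P₁V₁/(RT₁) = 308×49.7/(8.314×647) = 2.85 mol.
Adiabatic: T₂/T₁ = (P₂/P₁)^((γ−1)/γ) ⇒ T₂ = 647×(2.13)^0.286 = 803 K; V₂ = 29.0 L.
For an ideal gas ΔU = nCvΔT with Cv = (5/2)R = 20.8 J/(mol·K).
ΔU = 2.85×20.8×(803−647) = 9230 J.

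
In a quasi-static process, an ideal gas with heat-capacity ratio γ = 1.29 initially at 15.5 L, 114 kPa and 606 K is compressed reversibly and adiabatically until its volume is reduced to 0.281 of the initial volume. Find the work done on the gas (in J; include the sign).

2710 J

n = P₁V₁/(RT₁) = 114×15.5/(8.314×606) = 0.351 mol.
Adiabatic: TV^(γ−1) = const ⇒ T₂ = 606×(3.56)^0.290 = 876 K; PV^γ = const ⇒ P₂ = 586 kPa.
ΔU = nCvΔT = 0.351×28.7×(876−606) = 2710 J.
Q = 0 for an adiabatic process, so W = −ΔU = -2710 J.
Work done on the gas = −W_by = 2710 J.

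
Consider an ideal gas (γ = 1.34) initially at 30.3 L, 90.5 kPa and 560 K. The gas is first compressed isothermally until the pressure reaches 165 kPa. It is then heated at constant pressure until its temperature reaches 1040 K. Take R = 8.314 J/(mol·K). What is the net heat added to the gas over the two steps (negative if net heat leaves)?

7620 J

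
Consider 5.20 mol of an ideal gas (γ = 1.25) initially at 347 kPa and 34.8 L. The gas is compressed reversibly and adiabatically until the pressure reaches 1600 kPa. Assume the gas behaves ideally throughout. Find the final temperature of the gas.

379 K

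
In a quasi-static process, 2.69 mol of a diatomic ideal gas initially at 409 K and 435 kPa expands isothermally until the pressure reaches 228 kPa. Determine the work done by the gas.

5910 J

V₁ = nRT₁/P₁ = 2.69×8.314×409/435 = 21.0 L.
Isothermal: T stays 409 K; PV = const ⇒ V₂ = 40.1 L, P₂ = 228 kPa.
W = nRT ln(V₂/V₁) = 2.69×8.314×409×ln(1.91) = 5910 J.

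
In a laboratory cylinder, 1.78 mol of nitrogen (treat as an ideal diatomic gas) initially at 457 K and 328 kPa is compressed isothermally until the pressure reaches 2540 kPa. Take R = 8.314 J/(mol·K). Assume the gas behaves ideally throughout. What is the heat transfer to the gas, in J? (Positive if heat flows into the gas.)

V₁ = nRT₁/P₁ = 1.78×8.314×457/328 = 20.6 L.
Isothermal: T stays 457 K; PV = const ⇒ V₂ = 2.66 L, P₂ = 2540 kPa.
ΔU = 0 (ideal gas, T constant).
W = nRT ln(V₂/V₁) = 1.78×8.314×457×ln(0.129) = -13800 J.
Q = ΔU + W = -13800 J.

-13800 J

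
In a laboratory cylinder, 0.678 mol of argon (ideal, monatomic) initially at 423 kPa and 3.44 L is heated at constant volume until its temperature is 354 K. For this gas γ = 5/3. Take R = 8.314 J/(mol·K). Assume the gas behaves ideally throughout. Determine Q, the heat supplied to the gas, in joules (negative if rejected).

811 J

T₁ = P₁V₁/(nR) = 423×3.44/(0.678×8.314) = 258 K.
Isochoric: V stays 3.44 L; P/T = const ⇒ T₂ = 354 K, P₂ = 580 kPa.
W = 0 (no volume change).
ΔU = nCvΔT = 0.678×12.5×(354−258) = 811 J.
Q = ΔU = 811 J.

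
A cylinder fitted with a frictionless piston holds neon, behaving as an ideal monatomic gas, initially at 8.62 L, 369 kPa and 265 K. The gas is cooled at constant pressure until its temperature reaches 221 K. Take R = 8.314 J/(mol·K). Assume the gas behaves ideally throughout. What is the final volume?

Isobaric: P stays 369 kPa; V/T = const ⇒ T₂ = 221 K, V₂ = 7.19 L.

7.19 L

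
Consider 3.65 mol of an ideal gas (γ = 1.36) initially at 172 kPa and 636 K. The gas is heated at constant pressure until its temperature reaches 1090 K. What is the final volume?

192 L

V₁ = nRT₁/P₁ = 3.65×8.314×636/172 = 112 L.
Isobaric: P stays 172 kPa; V/T = const ⇒ T₂ = 1090 K, V₂ = 192 L.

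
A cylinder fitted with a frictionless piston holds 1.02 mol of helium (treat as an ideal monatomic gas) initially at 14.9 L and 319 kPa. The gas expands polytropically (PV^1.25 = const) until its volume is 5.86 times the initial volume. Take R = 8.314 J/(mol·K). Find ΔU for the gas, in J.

T₁ = P₁V₁/(nR) = 319×14.9/(1.02×8.314) = 560 K.
Polytropic n=1.25: T₂ = T₁(V₁/V₂)^(n−1) = 560×(0.171)^0.25 = 360 K; P₂ = P₁(V₁/V₂)^n = 35.0 kPa.
For an ideal gas ΔU = nCvΔT with Cv = (3/2)R = 12.5 J/(mol·K).
ΔU = 1.02×12.5×(360−560) = -2550 J.

-2550 J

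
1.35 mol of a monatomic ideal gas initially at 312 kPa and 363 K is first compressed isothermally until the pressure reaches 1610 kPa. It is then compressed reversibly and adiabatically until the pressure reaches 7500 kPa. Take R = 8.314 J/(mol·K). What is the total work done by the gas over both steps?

V₁ = nRT₁/P₁ = 1.35×8.314×363/312 = 13.1 L.
Step 1 — Isothermal: T stays 363 K; PV = const ⇒ V₂ = 2.53 L, P₂ = 1610 kPa.
ΔU = 0 (ideal gas, T constant).
W = nRT ln(V₂/V₁) = 1.35×8.314×363×ln(0.194) = -6690 J.
Q = ΔU + W = -6690 J.
State after step 1: P = 1610 kPa, V = 2.53 L, T = 363 K.
Step 2 — Adiabatic: T₂/T₁ = (P₂/P₁)^((γ−1)/γ) ⇒ T₂ = 363×(4.66)^0.400 = 672 K; V₂ = 1.01 L.
ΔU = nCvΔT = 1.35×12.5×(672−363) = 5200 J.
Q = 0 for an adiabatic process, so W = −ΔU = -5200 J.
Net over both steps: W = -11900 J, Q = -6690 J, ΔU = 5200 J.

-11900 J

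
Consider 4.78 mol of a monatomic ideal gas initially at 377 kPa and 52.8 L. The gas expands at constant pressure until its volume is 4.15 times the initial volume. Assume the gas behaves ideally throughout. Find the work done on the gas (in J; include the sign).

-62700 J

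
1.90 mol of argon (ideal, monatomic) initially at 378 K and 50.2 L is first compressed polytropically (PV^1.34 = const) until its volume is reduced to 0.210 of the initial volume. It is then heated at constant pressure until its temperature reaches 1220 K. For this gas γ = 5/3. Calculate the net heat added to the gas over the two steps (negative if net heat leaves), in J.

P₁ = nRT₁/V₁ = 1.90×8.314×378/50.2 = 119 kPa.
Step 1 — Polytropic n=1.34: T₂ = T₁(V₁/V₂)^(n−1) = 378×(4.76)^0.34 = 643 K; P₂ = P₁(V₁/V₂)^n = 963 kPa.
W = (P₁V₁−P₂V₂)/(n−1) = (119×50.2−963×10.5)/0.34 = -12300 J.
ΔU = nCvΔT = 1.90×12.5×(643−378) = 6270 J.
Q = ΔU + W = -6020 J.
State after step 1: P = 963 kPa, V = 10.5 L, T = 643 K.
Step 2 — Isobaric: P stays 963 kPa; V/T = const ⇒ T₂ = 1220 K, V₂ = 20.0 L.
W = PΔV = 963×(20.0−10.5) kPa·L = 9120 J.
ΔU = nCvΔT = 1.90×12.5×(1220−643) = 13700 J.
Q = ΔU + W = nCpΔT = 22800 J.
Net over both steps: W = -3170 J, Q = 16800 J, ΔU = 20000 J.

16800 J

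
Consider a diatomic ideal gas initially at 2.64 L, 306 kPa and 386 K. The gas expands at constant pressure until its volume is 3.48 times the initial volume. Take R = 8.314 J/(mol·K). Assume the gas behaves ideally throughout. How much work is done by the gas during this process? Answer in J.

n = P₁V₁/(RT₁) = 306×2.64/(8.314×386) = 0.252 mol.
Isobaric: P stays 306 kPa; V/T = const ⇒ T₂ = 1340 K, V₂ = 9.19 L.
W = PΔV = 306×(9.19−2.64) kPa·L = 2000 J.

2000 J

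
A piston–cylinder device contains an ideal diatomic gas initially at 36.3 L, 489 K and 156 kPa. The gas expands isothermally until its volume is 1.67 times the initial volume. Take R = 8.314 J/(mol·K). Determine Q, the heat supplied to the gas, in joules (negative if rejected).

2900 J

n = P₁V₁/(RT₁) = 156×36.3/(8.314×489) = 1.39 mol.
Isothermal: T stays 489 K; PV = const ⇒ V₂ = 60.6 L, P₂ = 93.4 kPa.
ΔU = 0 (ideal gas, T constant).
W = nRT ln(V₂/V₁) = 1.39×8.314×489×ln(1.67) = 2900 J.
Q = ΔU + W = 2900 J.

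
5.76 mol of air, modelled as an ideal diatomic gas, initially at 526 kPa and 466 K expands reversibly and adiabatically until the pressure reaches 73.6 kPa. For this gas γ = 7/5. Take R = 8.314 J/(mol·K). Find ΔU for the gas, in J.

-24000 J

V₁ = nRT₁/P₁ = 5.76×8.314×466/526 = 42.4 L.
Adiabatic: T₂/T₁ = (P₂/P₁)^((γ−1)/γ) ⇒ T₂ = 466×(0.140)^0.286 = 266 K; V₂ = 173 L.
For an ideal gas ΔU = nCvΔT with Cv = (5/2)R = 20.8 J/(mol·K).
ΔU = 5.76×20.8×(266−466) = -24000 J.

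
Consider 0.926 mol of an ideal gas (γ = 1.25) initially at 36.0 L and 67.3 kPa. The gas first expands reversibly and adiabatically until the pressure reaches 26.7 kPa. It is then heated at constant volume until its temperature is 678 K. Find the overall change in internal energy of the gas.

11200 J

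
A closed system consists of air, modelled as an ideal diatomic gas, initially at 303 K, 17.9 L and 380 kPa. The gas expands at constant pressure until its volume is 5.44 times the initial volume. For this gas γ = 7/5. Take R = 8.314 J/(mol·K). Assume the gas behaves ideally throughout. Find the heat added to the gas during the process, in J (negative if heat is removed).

n = P₁V₁/(RT₁) = 380×17.9/(8.314×303) = 2.70 mol.
Isobaric: P stays 380 kPa; V/T = const ⇒ T₂ = 1650 K, V₂ = 97.4 L.
W = PΔV = 380×(97.4−17.9) kPa·L = 30200 J.
ΔU = nCvΔT = 2.70×20.8×(1650−303) = 75500 J.
Q = ΔU + W = nCpΔT = 106000 J.

106000 J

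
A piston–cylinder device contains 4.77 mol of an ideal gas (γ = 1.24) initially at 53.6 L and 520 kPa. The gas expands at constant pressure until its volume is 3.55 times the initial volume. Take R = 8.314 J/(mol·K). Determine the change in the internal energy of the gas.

296000 J

T₁ = P₁V₁/(nR) = 520×53.6/(4.77×8.314) = 703 K.
Isobaric: P stays 520 kPa; V/T = const ⇒ T₂ = 2490 K, V₂ = 190 L.
For an ideal gas ΔU = nCvΔT with Cv = R/(γ−1) = 34.6 J/(mol·K).
ΔU = 4.77×34.6×(2490−703) = 296000 J.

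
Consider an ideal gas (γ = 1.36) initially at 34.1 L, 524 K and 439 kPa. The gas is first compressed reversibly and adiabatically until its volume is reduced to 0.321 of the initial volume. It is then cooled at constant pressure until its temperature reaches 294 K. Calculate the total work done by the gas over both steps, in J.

n = P₁V₁/(RT₁) = 439×34.1/(8.314×524) = 3.44 mol.
Step 1 — Adiabatic: TV^(γ−1) = const ⇒ T₂ = 524×(3.12)^0.360 = 789 K; PV^γ = const ⇒ P₂ = 2060 kPa.
ΔU = nCvΔT = 3.44×23.1×(789−524) = 21000 J.
Q = 0 for an adiabatic process, so W = −ΔU = -21000 J.
State after step 1: P = 2060 kPa, V = 10.9 L, T = 789 K.
Step 2 — Isobaric: P stays 2060 kPa; V/T = const ⇒ T₂ = 294 K, V₂ = 4.08 L.
W = PΔV = 2060×(4.08−10.9) kPa·L = -14100 J.
ΔU = nCvΔT = 3.44×23.1×(294−789) = -39300 J.
Q = ΔU + W = nCpΔT = -53400 J.
Net over both steps: W = -35200 J, Q = -53400 J, ΔU = -18300 J.

-35200 J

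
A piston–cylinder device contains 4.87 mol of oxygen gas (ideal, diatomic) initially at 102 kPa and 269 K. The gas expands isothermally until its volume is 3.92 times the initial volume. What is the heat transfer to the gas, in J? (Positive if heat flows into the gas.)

14900 J

V₁ = nRT₁/P₁ = 4.87×8.314×269/102 = 107 L.
Isothermal: T stays 269 K; PV = const ⇒ V₂ = 419 L, P₂ = 26.0 kPa.
ΔU = 0 (ideal gas, T constant).
W = nRT ln(V₂/V₁) = 4.87×8.314×269×ln(3.92) = 14900 J.
Q = ΔU + W = 14900 J.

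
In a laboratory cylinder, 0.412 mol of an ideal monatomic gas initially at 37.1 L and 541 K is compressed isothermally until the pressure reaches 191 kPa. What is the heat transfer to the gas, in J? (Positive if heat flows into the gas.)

P₁ = nRT₁/V₁ = 0.412×8.314×541/37.1 = 49.9 kPa.
Isothermal: T stays 541 K; PV = const ⇒ V₂ = 9.70 L, P₂ = 191 kPa.
ΔU = 0 (ideal gas, T constant).
W = nRT ln(V₂/V₁) = 0.412×8.314×541×ln(0.262) = -2490 J.
Q = ΔU + W = -2490 J.

-2490 J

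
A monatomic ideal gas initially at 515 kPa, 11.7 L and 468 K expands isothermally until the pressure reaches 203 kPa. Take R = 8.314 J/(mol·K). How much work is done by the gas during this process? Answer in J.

5610 J

n = P₁V₁/(RT₁) = 515×11.7/(8.314×468) = 1.55 mol.
Isothermal: T stays 468 K; PV = const ⇒ V₂ = 29.7 L, P₂ = 203 kPa.
W = nRT ln(V₂/V₁) = 1.55×8.314×468×ln(2.54) = 5610 J.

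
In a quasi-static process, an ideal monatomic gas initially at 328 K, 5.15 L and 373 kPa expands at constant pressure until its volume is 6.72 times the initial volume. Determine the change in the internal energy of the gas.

n = P₁V₁/(RT₁) = 373×5.15/(8.314×328) = 0.704 mol.
Isobaric: P stays 373 kPa; V/T = const ⇒ T₂ = 2200 K, V₂ = 34.6 L.
For an ideal gas ΔU = nCvΔT with Cv = (3/2)R = 12.5 J/(mol·K).
ΔU = 0.704×12.5×(2200−328) = 16500 J.

16500 J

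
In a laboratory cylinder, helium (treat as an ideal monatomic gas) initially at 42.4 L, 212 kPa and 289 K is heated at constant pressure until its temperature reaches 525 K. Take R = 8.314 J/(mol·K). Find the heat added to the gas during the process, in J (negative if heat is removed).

18400 J

n = P₁V₁/(RT₁) = 212×42.4/(8.314×289) = 3.74 mol.
Isobaric: P stays 212 kPa; V/T = const ⇒ T₂ = 525 K, V₂ = 77.0 L.
W = PΔV = 212×(77.0−42.4) kPa·L = 7340 J.
ΔU = nCvΔT = 3.74×12.5×(525−289) = 11000 J.
Q = ΔU + W = nCpΔT = 18400 J.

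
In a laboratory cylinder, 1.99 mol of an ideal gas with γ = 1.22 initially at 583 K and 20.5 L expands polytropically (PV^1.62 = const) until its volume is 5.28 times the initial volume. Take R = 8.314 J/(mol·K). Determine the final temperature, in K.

P₁ = nRT₁/V₁ = 1.99×8.314×583/20.5 = 471 kPa.
Polytropic n=1.62: T₂ = T₁(V₁/V₂)^(n−1) = 583×(0.189)^0.62 = 208 K; P₂ = P₁(V₁/V₂)^n = 31.8 kPa.

208 K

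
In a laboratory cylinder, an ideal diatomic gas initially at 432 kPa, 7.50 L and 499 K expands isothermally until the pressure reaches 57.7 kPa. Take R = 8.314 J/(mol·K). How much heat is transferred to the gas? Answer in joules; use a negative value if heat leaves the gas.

n = P₁V₁/(RT₁) = 432×7.50/(8.314×499) = 0.781 mol.
Isothermal: T stays 499 K; PV = const ⇒ V₂ = 56.2 L, P₂ = 57.7 kPa.
ΔU = 0 (ideal gas, T constant).
W = nRT ln(V₂/V₁) = 0.781×8.314×499×ln(7.49) = 6520 J.
Q = ΔU + W = 6520 J.

6520 J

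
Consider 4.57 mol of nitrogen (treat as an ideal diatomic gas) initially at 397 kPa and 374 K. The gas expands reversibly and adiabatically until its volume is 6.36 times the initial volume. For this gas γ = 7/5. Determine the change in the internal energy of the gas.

V₁ = nRT₁/P₁ = 4.57×8.314×374/397 = 35.8 L.
Adiabatic: TV^(γ−1) = const ⇒ T₂ = 374×(0.157)^0.400 = 178 K; PV^γ = const ⇒ P₂ = 29.8 kPa.
For an ideal gas ΔU = nCvΔT with Cv = (5/2)R = 20.8 J/(mol·K).
ΔU = 4.57×20.8×(178−374) = -18600 J.

-18600 J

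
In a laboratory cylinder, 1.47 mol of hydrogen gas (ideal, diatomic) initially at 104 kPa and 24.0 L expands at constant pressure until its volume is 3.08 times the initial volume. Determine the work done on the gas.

T₁ = P₁V₁/(nR) = 104×24.0/(1.47×8.314) = 204 K.
Isobaric: P stays 104 kPa; V/T = const ⇒ T₂ = 629 K, V₂ = 73.9 L.
W = PΔV = 104×(73.9−24.0) kPa·L = 5190 J.
Work done on the gas = −W_by = -5190 J.

-5190 J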